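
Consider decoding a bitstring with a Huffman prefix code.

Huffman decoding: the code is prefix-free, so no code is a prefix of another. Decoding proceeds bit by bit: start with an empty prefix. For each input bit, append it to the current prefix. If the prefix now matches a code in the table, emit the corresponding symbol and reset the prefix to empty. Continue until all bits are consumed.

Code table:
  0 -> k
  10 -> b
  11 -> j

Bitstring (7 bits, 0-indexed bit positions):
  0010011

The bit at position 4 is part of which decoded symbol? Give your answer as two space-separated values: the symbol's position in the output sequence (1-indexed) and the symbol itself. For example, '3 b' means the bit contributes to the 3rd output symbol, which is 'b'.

Answer: 4 k

Derivation:
Bit 0: prefix='0' -> emit 'k', reset
Bit 1: prefix='0' -> emit 'k', reset
Bit 2: prefix='1' (no match yet)
Bit 3: prefix='10' -> emit 'b', reset
Bit 4: prefix='0' -> emit 'k', reset
Bit 5: prefix='1' (no match yet)
Bit 6: prefix='11' -> emit 'j', reset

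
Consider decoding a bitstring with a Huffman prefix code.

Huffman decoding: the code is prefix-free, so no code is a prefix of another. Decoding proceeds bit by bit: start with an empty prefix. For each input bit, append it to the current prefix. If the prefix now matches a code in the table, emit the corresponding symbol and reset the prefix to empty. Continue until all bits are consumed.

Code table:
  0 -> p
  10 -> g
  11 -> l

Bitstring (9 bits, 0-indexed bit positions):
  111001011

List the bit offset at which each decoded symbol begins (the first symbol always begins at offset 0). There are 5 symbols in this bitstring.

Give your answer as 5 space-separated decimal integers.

Bit 0: prefix='1' (no match yet)
Bit 1: prefix='11' -> emit 'l', reset
Bit 2: prefix='1' (no match yet)
Bit 3: prefix='10' -> emit 'g', reset
Bit 4: prefix='0' -> emit 'p', reset
Bit 5: prefix='1' (no match yet)
Bit 6: prefix='10' -> emit 'g', reset
Bit 7: prefix='1' (no match yet)
Bit 8: prefix='11' -> emit 'l', reset

Answer: 0 2 4 5 7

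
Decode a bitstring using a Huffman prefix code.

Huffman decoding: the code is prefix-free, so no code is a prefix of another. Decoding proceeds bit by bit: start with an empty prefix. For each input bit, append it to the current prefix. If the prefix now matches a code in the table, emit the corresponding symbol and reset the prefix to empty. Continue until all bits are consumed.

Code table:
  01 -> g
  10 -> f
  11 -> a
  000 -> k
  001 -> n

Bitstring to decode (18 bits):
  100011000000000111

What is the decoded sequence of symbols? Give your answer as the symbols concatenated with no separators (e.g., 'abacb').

Bit 0: prefix='1' (no match yet)
Bit 1: prefix='10' -> emit 'f', reset
Bit 2: prefix='0' (no match yet)
Bit 3: prefix='00' (no match yet)
Bit 4: prefix='001' -> emit 'n', reset
Bit 5: prefix='1' (no match yet)
Bit 6: prefix='10' -> emit 'f', reset
Bit 7: prefix='0' (no match yet)
Bit 8: prefix='00' (no match yet)
Bit 9: prefix='000' -> emit 'k', reset
Bit 10: prefix='0' (no match yet)
Bit 11: prefix='00' (no match yet)
Bit 12: prefix='000' -> emit 'k', reset
Bit 13: prefix='0' (no match yet)
Bit 14: prefix='00' (no match yet)
Bit 15: prefix='001' -> emit 'n', reset
Bit 16: prefix='1' (no match yet)
Bit 17: prefix='11' -> emit 'a', reset

Answer: fnfkkna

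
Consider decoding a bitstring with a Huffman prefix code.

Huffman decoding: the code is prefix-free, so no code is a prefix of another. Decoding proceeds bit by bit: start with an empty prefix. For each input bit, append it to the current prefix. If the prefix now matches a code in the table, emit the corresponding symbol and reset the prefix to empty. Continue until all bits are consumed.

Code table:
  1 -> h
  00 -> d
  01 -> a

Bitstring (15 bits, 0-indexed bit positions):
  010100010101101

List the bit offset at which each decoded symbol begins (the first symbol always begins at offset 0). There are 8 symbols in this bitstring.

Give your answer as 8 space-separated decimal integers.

Bit 0: prefix='0' (no match yet)
Bit 1: prefix='01' -> emit 'a', reset
Bit 2: prefix='0' (no match yet)
Bit 3: prefix='01' -> emit 'a', reset
Bit 4: prefix='0' (no match yet)
Bit 5: prefix='00' -> emit 'd', reset
Bit 6: prefix='0' (no match yet)
Bit 7: prefix='01' -> emit 'a', reset
Bit 8: prefix='0' (no match yet)
Bit 9: prefix='01' -> emit 'a', reset
Bit 10: prefix='0' (no match yet)
Bit 11: prefix='01' -> emit 'a', reset
Bit 12: prefix='1' -> emit 'h', reset
Bit 13: prefix='0' (no match yet)
Bit 14: prefix='01' -> emit 'a', reset

Answer: 0 2 4 6 8 10 12 13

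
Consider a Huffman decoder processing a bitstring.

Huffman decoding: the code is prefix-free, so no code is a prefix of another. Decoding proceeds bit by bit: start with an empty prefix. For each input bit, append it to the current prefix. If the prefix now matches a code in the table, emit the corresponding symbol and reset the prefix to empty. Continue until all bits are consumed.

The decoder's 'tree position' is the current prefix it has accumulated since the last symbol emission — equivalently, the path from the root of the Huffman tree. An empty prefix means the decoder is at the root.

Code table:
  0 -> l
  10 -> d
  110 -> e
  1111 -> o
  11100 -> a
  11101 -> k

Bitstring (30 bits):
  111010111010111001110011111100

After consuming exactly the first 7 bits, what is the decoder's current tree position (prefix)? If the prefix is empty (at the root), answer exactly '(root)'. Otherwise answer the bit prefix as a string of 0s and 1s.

Bit 0: prefix='1' (no match yet)
Bit 1: prefix='11' (no match yet)
Bit 2: prefix='111' (no match yet)
Bit 3: prefix='1110' (no match yet)
Bit 4: prefix='11101' -> emit 'k', reset
Bit 5: prefix='0' -> emit 'l', reset
Bit 6: prefix='1' (no match yet)

Answer: 1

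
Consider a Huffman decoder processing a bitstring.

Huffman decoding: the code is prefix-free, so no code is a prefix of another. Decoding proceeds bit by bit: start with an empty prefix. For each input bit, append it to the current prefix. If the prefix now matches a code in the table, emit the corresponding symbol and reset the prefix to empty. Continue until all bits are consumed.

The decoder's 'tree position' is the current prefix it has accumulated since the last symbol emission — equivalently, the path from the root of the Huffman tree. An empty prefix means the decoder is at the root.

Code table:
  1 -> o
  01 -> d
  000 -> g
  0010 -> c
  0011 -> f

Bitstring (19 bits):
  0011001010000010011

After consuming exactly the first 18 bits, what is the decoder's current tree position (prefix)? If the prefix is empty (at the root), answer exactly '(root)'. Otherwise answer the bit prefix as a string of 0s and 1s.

Answer: (root)

Derivation:
Bit 0: prefix='0' (no match yet)
Bit 1: prefix='00' (no match yet)
Bit 2: prefix='001' (no match yet)
Bit 3: prefix='0011' -> emit 'f', reset
Bit 4: prefix='0' (no match yet)
Bit 5: prefix='00' (no match yet)
Bit 6: prefix='001' (no match yet)
Bit 7: prefix='0010' -> emit 'c', reset
Bit 8: prefix='1' -> emit 'o', reset
Bit 9: prefix='0' (no match yet)
Bit 10: prefix='00' (no match yet)
Bit 11: prefix='000' -> emit 'g', reset
Bit 12: prefix='0' (no match yet)
Bit 13: prefix='00' (no match yet)
Bit 14: prefix='001' (no match yet)
Bit 15: prefix='0010' -> emit 'c', reset
Bit 16: prefix='0' (no match yet)
Bit 17: prefix='01' -> emit 'd', reset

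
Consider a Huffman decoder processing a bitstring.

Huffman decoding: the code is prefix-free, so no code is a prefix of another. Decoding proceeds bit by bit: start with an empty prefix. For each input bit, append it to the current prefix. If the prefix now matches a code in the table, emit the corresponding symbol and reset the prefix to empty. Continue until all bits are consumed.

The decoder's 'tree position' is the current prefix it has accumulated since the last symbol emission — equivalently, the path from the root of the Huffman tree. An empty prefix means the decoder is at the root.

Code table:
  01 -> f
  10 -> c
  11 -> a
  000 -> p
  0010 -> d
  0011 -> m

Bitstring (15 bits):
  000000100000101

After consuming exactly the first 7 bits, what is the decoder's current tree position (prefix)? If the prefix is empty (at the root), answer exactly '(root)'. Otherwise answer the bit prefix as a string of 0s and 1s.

Bit 0: prefix='0' (no match yet)
Bit 1: prefix='00' (no match yet)
Bit 2: prefix='000' -> emit 'p', reset
Bit 3: prefix='0' (no match yet)
Bit 4: prefix='00' (no match yet)
Bit 5: prefix='000' -> emit 'p', reset
Bit 6: prefix='1' (no match yet)

Answer: 1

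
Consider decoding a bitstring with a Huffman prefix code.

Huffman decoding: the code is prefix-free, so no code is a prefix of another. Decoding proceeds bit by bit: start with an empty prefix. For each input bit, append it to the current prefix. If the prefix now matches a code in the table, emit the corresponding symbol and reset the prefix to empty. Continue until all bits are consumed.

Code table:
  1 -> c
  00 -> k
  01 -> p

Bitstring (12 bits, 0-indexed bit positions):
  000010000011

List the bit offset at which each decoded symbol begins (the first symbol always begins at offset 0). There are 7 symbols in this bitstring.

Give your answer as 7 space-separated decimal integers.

Answer: 0 2 4 5 7 9 11

Derivation:
Bit 0: prefix='0' (no match yet)
Bit 1: prefix='00' -> emit 'k', reset
Bit 2: prefix='0' (no match yet)
Bit 3: prefix='00' -> emit 'k', reset
Bit 4: prefix='1' -> emit 'c', reset
Bit 5: prefix='0' (no match yet)
Bit 6: prefix='00' -> emit 'k', reset
Bit 7: prefix='0' (no match yet)
Bit 8: prefix='00' -> emit 'k', reset
Bit 9: prefix='0' (no match yet)
Bit 10: prefix='01' -> emit 'p', reset
Bit 11: prefix='1' -> emit 'c', reset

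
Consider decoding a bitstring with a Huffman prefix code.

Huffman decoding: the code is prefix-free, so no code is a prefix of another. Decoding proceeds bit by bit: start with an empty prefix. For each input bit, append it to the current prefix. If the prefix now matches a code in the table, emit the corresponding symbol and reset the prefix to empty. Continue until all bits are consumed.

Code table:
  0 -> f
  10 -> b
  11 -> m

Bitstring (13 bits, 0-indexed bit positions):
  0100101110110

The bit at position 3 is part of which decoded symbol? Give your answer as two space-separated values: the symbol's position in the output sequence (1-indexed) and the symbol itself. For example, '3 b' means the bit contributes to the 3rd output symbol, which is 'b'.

Bit 0: prefix='0' -> emit 'f', reset
Bit 1: prefix='1' (no match yet)
Bit 2: prefix='10' -> emit 'b', reset
Bit 3: prefix='0' -> emit 'f', reset
Bit 4: prefix='1' (no match yet)
Bit 5: prefix='10' -> emit 'b', reset
Bit 6: prefix='1' (no match yet)
Bit 7: prefix='11' -> emit 'm', reset

Answer: 3 f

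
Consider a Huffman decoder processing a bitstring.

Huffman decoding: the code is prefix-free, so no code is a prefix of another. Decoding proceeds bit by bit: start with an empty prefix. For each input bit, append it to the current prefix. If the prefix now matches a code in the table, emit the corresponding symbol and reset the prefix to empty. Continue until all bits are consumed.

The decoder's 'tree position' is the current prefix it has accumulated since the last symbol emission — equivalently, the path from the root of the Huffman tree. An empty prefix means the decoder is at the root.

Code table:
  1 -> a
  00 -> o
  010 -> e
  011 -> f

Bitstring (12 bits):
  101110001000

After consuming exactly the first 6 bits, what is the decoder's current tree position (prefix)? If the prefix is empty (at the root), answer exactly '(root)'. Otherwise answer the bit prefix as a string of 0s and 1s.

Answer: 0

Derivation:
Bit 0: prefix='1' -> emit 'a', reset
Bit 1: prefix='0' (no match yet)
Bit 2: prefix='01' (no match yet)
Bit 3: prefix='011' -> emit 'f', reset
Bit 4: prefix='1' -> emit 'a', reset
Bit 5: prefix='0' (no match yet)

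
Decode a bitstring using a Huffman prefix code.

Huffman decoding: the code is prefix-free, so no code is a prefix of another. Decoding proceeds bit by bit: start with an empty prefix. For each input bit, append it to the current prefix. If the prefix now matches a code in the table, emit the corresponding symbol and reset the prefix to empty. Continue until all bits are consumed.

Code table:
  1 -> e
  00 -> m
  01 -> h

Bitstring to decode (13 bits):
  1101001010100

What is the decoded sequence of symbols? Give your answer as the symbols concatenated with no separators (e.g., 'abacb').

Answer: eehmehhm

Derivation:
Bit 0: prefix='1' -> emit 'e', reset
Bit 1: prefix='1' -> emit 'e', reset
Bit 2: prefix='0' (no match yet)
Bit 3: prefix='01' -> emit 'h', reset
Bit 4: prefix='0' (no match yet)
Bit 5: prefix='00' -> emit 'm', reset
Bit 6: prefix='1' -> emit 'e', reset
Bit 7: prefix='0' (no match yet)
Bit 8: prefix='01' -> emit 'h', reset
Bit 9: prefix='0' (no match yet)
Bit 10: prefix='01' -> emit 'h', reset
Bit 11: prefix='0' (no match yet)
Bit 12: prefix='00' -> emit 'm', reset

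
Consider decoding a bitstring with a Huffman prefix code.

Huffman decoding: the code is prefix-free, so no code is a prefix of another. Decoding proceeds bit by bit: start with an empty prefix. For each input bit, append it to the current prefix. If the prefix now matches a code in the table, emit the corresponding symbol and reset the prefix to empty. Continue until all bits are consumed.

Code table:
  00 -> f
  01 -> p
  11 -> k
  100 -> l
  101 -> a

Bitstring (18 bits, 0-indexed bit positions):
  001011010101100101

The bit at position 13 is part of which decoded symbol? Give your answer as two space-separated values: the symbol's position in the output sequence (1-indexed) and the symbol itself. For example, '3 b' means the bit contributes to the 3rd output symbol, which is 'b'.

Bit 0: prefix='0' (no match yet)
Bit 1: prefix='00' -> emit 'f', reset
Bit 2: prefix='1' (no match yet)
Bit 3: prefix='10' (no match yet)
Bit 4: prefix='101' -> emit 'a', reset
Bit 5: prefix='1' (no match yet)
Bit 6: prefix='10' (no match yet)
Bit 7: prefix='101' -> emit 'a', reset
Bit 8: prefix='0' (no match yet)
Bit 9: prefix='01' -> emit 'p', reset
Bit 10: prefix='0' (no match yet)
Bit 11: prefix='01' -> emit 'p', reset
Bit 12: prefix='1' (no match yet)
Bit 13: prefix='10' (no match yet)
Bit 14: prefix='100' -> emit 'l', reset
Bit 15: prefix='1' (no match yet)
Bit 16: prefix='10' (no match yet)
Bit 17: prefix='101' -> emit 'a', reset

Answer: 6 l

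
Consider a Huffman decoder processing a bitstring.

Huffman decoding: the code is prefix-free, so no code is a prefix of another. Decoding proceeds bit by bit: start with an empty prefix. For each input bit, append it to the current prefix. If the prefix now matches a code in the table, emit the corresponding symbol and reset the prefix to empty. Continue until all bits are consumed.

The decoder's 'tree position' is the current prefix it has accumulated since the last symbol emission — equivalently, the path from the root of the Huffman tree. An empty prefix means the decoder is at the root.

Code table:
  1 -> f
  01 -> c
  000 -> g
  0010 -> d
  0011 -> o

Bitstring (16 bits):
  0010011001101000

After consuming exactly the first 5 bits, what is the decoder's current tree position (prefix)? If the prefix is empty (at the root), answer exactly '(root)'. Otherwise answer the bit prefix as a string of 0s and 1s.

Bit 0: prefix='0' (no match yet)
Bit 1: prefix='00' (no match yet)
Bit 2: prefix='001' (no match yet)
Bit 3: prefix='0010' -> emit 'd', reset
Bit 4: prefix='0' (no match yet)

Answer: 0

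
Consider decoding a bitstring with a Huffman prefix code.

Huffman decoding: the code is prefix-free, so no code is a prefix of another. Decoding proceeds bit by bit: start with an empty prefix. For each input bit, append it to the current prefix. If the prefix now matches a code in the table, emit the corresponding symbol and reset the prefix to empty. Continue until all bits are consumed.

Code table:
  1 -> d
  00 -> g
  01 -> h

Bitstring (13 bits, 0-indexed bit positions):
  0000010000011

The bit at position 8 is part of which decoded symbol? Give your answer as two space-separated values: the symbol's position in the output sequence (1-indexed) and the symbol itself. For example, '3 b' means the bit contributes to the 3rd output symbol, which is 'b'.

Bit 0: prefix='0' (no match yet)
Bit 1: prefix='00' -> emit 'g', reset
Bit 2: prefix='0' (no match yet)
Bit 3: prefix='00' -> emit 'g', reset
Bit 4: prefix='0' (no match yet)
Bit 5: prefix='01' -> emit 'h', reset
Bit 6: prefix='0' (no match yet)
Bit 7: prefix='00' -> emit 'g', reset
Bit 8: prefix='0' (no match yet)
Bit 9: prefix='00' -> emit 'g', reset
Bit 10: prefix='0' (no match yet)
Bit 11: prefix='01' -> emit 'h', reset
Bit 12: prefix='1' -> emit 'd', reset

Answer: 5 g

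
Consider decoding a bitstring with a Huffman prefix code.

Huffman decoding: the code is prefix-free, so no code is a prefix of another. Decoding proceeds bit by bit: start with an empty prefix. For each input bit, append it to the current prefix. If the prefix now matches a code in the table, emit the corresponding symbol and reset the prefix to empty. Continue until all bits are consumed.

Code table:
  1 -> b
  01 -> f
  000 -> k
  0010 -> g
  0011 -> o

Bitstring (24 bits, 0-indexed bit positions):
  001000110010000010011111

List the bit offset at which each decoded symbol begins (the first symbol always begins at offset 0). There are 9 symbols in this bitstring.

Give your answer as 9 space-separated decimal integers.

Bit 0: prefix='0' (no match yet)
Bit 1: prefix='00' (no match yet)
Bit 2: prefix='001' (no match yet)
Bit 3: prefix='0010' -> emit 'g', reset
Bit 4: prefix='0' (no match yet)
Bit 5: prefix='00' (no match yet)
Bit 6: prefix='001' (no match yet)
Bit 7: prefix='0011' -> emit 'o', reset
Bit 8: prefix='0' (no match yet)
Bit 9: prefix='00' (no match yet)
Bit 10: prefix='001' (no match yet)
Bit 11: prefix='0010' -> emit 'g', reset
Bit 12: prefix='0' (no match yet)
Bit 13: prefix='00' (no match yet)
Bit 14: prefix='000' -> emit 'k', reset
Bit 15: prefix='0' (no match yet)
Bit 16: prefix='01' -> emit 'f', reset
Bit 17: prefix='0' (no match yet)
Bit 18: prefix='00' (no match yet)
Bit 19: prefix='001' (no match yet)
Bit 20: prefix='0011' -> emit 'o', reset
Bit 21: prefix='1' -> emit 'b', reset
Bit 22: prefix='1' -> emit 'b', reset
Bit 23: prefix='1' -> emit 'b', reset

Answer: 0 4 8 12 15 17 21 22 23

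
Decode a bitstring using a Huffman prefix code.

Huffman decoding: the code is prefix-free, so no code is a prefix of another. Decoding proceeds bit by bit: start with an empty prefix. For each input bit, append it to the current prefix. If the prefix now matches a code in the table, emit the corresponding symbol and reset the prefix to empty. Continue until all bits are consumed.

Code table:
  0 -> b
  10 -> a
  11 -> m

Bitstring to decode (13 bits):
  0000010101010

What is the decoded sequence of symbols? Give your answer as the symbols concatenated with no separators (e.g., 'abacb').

Bit 0: prefix='0' -> emit 'b', reset
Bit 1: prefix='0' -> emit 'b', reset
Bit 2: prefix='0' -> emit 'b', reset
Bit 3: prefix='0' -> emit 'b', reset
Bit 4: prefix='0' -> emit 'b', reset
Bit 5: prefix='1' (no match yet)
Bit 6: prefix='10' -> emit 'a', reset
Bit 7: prefix='1' (no match yet)
Bit 8: prefix='10' -> emit 'a', reset
Bit 9: prefix='1' (no match yet)
Bit 10: prefix='10' -> emit 'a', reset
Bit 11: prefix='1' (no match yet)
Bit 12: prefix='10' -> emit 'a', reset

Answer: bbbbbaaaa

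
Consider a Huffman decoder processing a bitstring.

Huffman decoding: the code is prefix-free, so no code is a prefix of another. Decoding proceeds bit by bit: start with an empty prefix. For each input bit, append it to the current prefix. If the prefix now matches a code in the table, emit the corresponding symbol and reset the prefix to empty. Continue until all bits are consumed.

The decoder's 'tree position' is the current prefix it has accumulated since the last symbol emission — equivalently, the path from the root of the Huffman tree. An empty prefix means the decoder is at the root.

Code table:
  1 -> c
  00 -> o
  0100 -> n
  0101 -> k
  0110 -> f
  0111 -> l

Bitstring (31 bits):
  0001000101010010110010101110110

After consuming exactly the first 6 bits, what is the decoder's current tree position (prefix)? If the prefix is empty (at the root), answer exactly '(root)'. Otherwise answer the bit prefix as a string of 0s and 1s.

Bit 0: prefix='0' (no match yet)
Bit 1: prefix='00' -> emit 'o', reset
Bit 2: prefix='0' (no match yet)
Bit 3: prefix='01' (no match yet)
Bit 4: prefix='010' (no match yet)
Bit 5: prefix='0100' -> emit 'n', reset

Answer: (root)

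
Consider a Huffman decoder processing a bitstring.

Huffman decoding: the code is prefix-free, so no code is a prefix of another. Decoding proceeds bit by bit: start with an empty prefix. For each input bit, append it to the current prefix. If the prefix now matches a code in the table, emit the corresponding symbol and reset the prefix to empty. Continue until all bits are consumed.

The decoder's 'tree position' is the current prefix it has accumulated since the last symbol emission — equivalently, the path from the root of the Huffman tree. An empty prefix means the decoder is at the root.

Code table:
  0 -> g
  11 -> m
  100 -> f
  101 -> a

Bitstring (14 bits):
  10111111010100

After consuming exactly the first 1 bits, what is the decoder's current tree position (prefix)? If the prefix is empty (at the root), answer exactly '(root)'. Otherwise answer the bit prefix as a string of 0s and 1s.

Answer: 1

Derivation:
Bit 0: prefix='1' (no match yet)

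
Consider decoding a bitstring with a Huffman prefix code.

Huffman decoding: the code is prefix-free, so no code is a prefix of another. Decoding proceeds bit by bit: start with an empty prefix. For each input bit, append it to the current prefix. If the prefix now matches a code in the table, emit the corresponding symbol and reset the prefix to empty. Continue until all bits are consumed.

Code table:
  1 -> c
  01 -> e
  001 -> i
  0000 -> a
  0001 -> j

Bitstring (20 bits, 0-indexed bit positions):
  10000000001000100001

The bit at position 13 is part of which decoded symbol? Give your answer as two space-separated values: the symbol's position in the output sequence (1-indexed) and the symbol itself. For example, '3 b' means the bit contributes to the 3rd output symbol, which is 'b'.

Answer: 5 j

Derivation:
Bit 0: prefix='1' -> emit 'c', reset
Bit 1: prefix='0' (no match yet)
Bit 2: prefix='00' (no match yet)
Bit 3: prefix='000' (no match yet)
Bit 4: prefix='0000' -> emit 'a', reset
Bit 5: prefix='0' (no match yet)
Bit 6: prefix='00' (no match yet)
Bit 7: prefix='000' (no match yet)
Bit 8: prefix='0000' -> emit 'a', reset
Bit 9: prefix='0' (no match yet)
Bit 10: prefix='01' -> emit 'e', reset
Bit 11: prefix='0' (no match yet)
Bit 12: prefix='00' (no match yet)
Bit 13: prefix='000' (no match yet)
Bit 14: prefix='0001' -> emit 'j', reset
Bit 15: prefix='0' (no match yet)
Bit 16: prefix='00' (no match yet)
Bit 17: prefix='000' (no match yet)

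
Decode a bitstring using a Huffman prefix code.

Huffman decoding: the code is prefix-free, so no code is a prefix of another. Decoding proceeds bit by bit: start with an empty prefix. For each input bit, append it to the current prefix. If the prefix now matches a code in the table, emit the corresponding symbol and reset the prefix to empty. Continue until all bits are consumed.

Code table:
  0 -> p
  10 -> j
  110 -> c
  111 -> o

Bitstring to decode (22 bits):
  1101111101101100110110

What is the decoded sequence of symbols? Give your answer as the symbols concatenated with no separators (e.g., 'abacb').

Answer: cocccpcc

Derivation:
Bit 0: prefix='1' (no match yet)
Bit 1: prefix='11' (no match yet)
Bit 2: prefix='110' -> emit 'c', reset
Bit 3: prefix='1' (no match yet)
Bit 4: prefix='11' (no match yet)
Bit 5: prefix='111' -> emit 'o', reset
Bit 6: prefix='1' (no match yet)
Bit 7: prefix='11' (no match yet)
Bit 8: prefix='110' -> emit 'c', reset
Bit 9: prefix='1' (no match yet)
Bit 10: prefix='11' (no match yet)
Bit 11: prefix='110' -> emit 'c', reset
Bit 12: prefix='1' (no match yet)
Bit 13: prefix='11' (no match yet)
Bit 14: prefix='110' -> emit 'c', reset
Bit 15: prefix='0' -> emit 'p', reset
Bit 16: prefix='1' (no match yet)
Bit 17: prefix='11' (no match yet)
Bit 18: prefix='110' -> emit 'c', reset
Bit 19: prefix='1' (no match yet)
Bit 20: prefix='11' (no match yet)
Bit 21: prefix='110' -> emit 'c', reset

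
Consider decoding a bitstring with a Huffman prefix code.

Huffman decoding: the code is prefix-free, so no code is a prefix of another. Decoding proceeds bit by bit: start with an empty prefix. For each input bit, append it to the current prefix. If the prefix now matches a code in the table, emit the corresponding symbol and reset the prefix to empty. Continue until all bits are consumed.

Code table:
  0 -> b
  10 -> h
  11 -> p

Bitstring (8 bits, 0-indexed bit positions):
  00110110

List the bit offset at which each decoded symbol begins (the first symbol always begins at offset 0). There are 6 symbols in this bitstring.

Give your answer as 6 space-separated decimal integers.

Answer: 0 1 2 4 5 7

Derivation:
Bit 0: prefix='0' -> emit 'b', reset
Bit 1: prefix='0' -> emit 'b', reset
Bit 2: prefix='1' (no match yet)
Bit 3: prefix='11' -> emit 'p', reset
Bit 4: prefix='0' -> emit 'b', reset
Bit 5: prefix='1' (no match yet)
Bit 6: prefix='11' -> emit 'p', reset
Bit 7: prefix='0' -> emit 'b', reset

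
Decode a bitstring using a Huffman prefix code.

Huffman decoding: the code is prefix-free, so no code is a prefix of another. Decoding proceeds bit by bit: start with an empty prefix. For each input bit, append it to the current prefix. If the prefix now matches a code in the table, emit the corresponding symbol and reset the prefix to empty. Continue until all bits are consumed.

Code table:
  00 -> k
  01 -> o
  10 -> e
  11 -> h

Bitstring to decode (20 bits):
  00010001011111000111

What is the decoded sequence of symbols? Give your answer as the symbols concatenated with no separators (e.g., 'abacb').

Answer: kokoohhkoh

Derivation:
Bit 0: prefix='0' (no match yet)
Bit 1: prefix='00' -> emit 'k', reset
Bit 2: prefix='0' (no match yet)
Bit 3: prefix='01' -> emit 'o', reset
Bit 4: prefix='0' (no match yet)
Bit 5: prefix='00' -> emit 'k', reset
Bit 6: prefix='0' (no match yet)
Bit 7: prefix='01' -> emit 'o', reset
Bit 8: prefix='0' (no match yet)
Bit 9: prefix='01' -> emit 'o', reset
Bit 10: prefix='1' (no match yet)
Bit 11: prefix='11' -> emit 'h', reset
Bit 12: prefix='1' (no match yet)
Bit 13: prefix='11' -> emit 'h', reset
Bit 14: prefix='0' (no match yet)
Bit 15: prefix='00' -> emit 'k', reset
Bit 16: prefix='0' (no match yet)
Bit 17: prefix='01' -> emit 'o', reset
Bit 18: prefix='1' (no match yet)
Bit 19: prefix='11' -> emit 'h', reset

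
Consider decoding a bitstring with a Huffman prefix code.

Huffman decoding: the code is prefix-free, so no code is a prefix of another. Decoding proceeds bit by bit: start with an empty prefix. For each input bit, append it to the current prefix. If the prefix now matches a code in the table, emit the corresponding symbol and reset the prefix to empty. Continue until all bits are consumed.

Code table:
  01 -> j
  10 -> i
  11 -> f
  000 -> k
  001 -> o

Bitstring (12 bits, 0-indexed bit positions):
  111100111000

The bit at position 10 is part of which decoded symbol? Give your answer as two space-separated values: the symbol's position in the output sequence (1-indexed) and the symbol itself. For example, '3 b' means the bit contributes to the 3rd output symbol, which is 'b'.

Bit 0: prefix='1' (no match yet)
Bit 1: prefix='11' -> emit 'f', reset
Bit 2: prefix='1' (no match yet)
Bit 3: prefix='11' -> emit 'f', reset
Bit 4: prefix='0' (no match yet)
Bit 5: prefix='00' (no match yet)
Bit 6: prefix='001' -> emit 'o', reset
Bit 7: prefix='1' (no match yet)
Bit 8: prefix='11' -> emit 'f', reset
Bit 9: prefix='0' (no match yet)
Bit 10: prefix='00' (no match yet)
Bit 11: prefix='000' -> emit 'k', reset

Answer: 5 k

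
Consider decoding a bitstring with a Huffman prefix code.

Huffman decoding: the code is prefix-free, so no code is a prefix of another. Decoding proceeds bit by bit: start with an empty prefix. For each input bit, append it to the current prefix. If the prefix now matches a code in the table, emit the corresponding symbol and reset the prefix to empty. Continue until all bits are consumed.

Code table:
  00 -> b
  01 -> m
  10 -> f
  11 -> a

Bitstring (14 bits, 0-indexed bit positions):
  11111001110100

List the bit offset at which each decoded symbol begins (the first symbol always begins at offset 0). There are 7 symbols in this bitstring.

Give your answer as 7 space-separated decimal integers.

Bit 0: prefix='1' (no match yet)
Bit 1: prefix='11' -> emit 'a', reset
Bit 2: prefix='1' (no match yet)
Bit 3: prefix='11' -> emit 'a', reset
Bit 4: prefix='1' (no match yet)
Bit 5: prefix='10' -> emit 'f', reset
Bit 6: prefix='0' (no match yet)
Bit 7: prefix='01' -> emit 'm', reset
Bit 8: prefix='1' (no match yet)
Bit 9: prefix='11' -> emit 'a', reset
Bit 10: prefix='0' (no match yet)
Bit 11: prefix='01' -> emit 'm', reset
Bit 12: prefix='0' (no match yet)
Bit 13: prefix='00' -> emit 'b', reset

Answer: 0 2 4 6 8 10 12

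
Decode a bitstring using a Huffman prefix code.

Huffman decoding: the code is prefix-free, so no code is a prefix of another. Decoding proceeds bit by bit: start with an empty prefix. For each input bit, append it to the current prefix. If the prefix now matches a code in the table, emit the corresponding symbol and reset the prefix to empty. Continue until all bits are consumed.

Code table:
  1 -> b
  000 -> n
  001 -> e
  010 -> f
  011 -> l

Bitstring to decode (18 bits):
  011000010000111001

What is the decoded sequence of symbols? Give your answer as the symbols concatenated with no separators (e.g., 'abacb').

Bit 0: prefix='0' (no match yet)
Bit 1: prefix='01' (no match yet)
Bit 2: prefix='011' -> emit 'l', reset
Bit 3: prefix='0' (no match yet)
Bit 4: prefix='00' (no match yet)
Bit 5: prefix='000' -> emit 'n', reset
Bit 6: prefix='0' (no match yet)
Bit 7: prefix='01' (no match yet)
Bit 8: prefix='010' -> emit 'f', reset
Bit 9: prefix='0' (no match yet)
Bit 10: prefix='00' (no match yet)
Bit 11: prefix='000' -> emit 'n', reset
Bit 12: prefix='1' -> emit 'b', reset
Bit 13: prefix='1' -> emit 'b', reset
Bit 14: prefix='1' -> emit 'b', reset
Bit 15: prefix='0' (no match yet)
Bit 16: prefix='00' (no match yet)
Bit 17: prefix='001' -> emit 'e', reset

Answer: lnfnbbbe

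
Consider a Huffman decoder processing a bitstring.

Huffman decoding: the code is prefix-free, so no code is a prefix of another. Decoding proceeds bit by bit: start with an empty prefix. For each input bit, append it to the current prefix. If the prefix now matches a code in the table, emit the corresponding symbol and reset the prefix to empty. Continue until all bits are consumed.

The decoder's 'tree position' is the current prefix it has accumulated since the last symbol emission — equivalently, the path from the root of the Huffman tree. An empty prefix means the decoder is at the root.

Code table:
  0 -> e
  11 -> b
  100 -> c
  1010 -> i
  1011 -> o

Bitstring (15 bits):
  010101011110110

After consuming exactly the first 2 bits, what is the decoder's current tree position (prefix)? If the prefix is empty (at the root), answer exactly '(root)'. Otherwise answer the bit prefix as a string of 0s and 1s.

Answer: 1

Derivation:
Bit 0: prefix='0' -> emit 'e', reset
Bit 1: prefix='1' (no match yet)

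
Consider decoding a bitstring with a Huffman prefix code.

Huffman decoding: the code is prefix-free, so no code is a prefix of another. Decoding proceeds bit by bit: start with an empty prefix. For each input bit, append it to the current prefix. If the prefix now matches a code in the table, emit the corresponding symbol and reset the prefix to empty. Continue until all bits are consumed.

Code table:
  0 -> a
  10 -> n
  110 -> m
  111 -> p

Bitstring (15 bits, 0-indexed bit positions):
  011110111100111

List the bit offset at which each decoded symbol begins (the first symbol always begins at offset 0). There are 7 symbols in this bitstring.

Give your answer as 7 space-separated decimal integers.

Answer: 0 1 4 6 9 11 12

Derivation:
Bit 0: prefix='0' -> emit 'a', reset
Bit 1: prefix='1' (no match yet)
Bit 2: prefix='11' (no match yet)
Bit 3: prefix='111' -> emit 'p', reset
Bit 4: prefix='1' (no match yet)
Bit 5: prefix='10' -> emit 'n', reset
Bit 6: prefix='1' (no match yet)
Bit 7: prefix='11' (no match yet)
Bit 8: prefix='111' -> emit 'p', reset
Bit 9: prefix='1' (no match yet)
Bit 10: prefix='10' -> emit 'n', reset
Bit 11: prefix='0' -> emit 'a', reset
Bit 12: prefix='1' (no match yet)
Bit 13: prefix='11' (no match yet)
Bit 14: prefix='111' -> emit 'p', reset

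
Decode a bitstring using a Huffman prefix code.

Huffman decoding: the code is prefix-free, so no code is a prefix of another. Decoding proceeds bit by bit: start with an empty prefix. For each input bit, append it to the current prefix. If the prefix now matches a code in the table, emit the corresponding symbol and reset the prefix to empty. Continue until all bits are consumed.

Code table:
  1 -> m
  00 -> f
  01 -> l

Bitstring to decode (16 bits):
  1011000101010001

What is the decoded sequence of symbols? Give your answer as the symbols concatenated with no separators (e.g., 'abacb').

Answer: mlmflllfl

Derivation:
Bit 0: prefix='1' -> emit 'm', reset
Bit 1: prefix='0' (no match yet)
Bit 2: prefix='01' -> emit 'l', reset
Bit 3: prefix='1' -> emit 'm', reset
Bit 4: prefix='0' (no match yet)
Bit 5: prefix='00' -> emit 'f', reset
Bit 6: prefix='0' (no match yet)
Bit 7: prefix='01' -> emit 'l', reset
Bit 8: prefix='0' (no match yet)
Bit 9: prefix='01' -> emit 'l', reset
Bit 10: prefix='0' (no match yet)
Bit 11: prefix='01' -> emit 'l', reset
Bit 12: prefix='0' (no match yet)
Bit 13: prefix='00' -> emit 'f', reset
Bit 14: prefix='0' (no match yet)
Bit 15: prefix='01' -> emit 'l', reset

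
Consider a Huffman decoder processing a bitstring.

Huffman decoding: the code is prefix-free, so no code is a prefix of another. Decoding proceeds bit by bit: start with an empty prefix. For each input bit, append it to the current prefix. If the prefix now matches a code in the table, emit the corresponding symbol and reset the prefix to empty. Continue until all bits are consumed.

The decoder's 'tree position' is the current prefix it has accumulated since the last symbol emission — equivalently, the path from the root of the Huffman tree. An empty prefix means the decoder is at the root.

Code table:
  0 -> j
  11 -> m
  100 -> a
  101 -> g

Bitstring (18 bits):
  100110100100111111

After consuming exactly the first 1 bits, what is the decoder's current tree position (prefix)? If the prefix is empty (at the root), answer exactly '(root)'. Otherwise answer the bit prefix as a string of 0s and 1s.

Answer: 1

Derivation:
Bit 0: prefix='1' (no match yet)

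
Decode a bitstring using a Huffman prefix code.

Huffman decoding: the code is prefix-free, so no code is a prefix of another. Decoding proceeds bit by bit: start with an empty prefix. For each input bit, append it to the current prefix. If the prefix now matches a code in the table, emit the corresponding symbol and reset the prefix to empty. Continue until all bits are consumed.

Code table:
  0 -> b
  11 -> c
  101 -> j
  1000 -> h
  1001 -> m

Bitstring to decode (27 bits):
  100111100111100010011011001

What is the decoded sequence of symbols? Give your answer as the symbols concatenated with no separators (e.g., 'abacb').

Bit 0: prefix='1' (no match yet)
Bit 1: prefix='10' (no match yet)
Bit 2: prefix='100' (no match yet)
Bit 3: prefix='1001' -> emit 'm', reset
Bit 4: prefix='1' (no match yet)
Bit 5: prefix='11' -> emit 'c', reset
Bit 6: prefix='1' (no match yet)
Bit 7: prefix='10' (no match yet)
Bit 8: prefix='100' (no match yet)
Bit 9: prefix='1001' -> emit 'm', reset
Bit 10: prefix='1' (no match yet)
Bit 11: prefix='11' -> emit 'c', reset
Bit 12: prefix='1' (no match yet)
Bit 13: prefix='10' (no match yet)
Bit 14: prefix='100' (no match yet)
Bit 15: prefix='1000' -> emit 'h', reset
Bit 16: prefix='1' (no match yet)
Bit 17: prefix='10' (no match yet)
Bit 18: prefix='100' (no match yet)
Bit 19: prefix='1001' -> emit 'm', reset
Bit 20: prefix='1' (no match yet)
Bit 21: prefix='10' (no match yet)
Bit 22: prefix='101' -> emit 'j', reset
Bit 23: prefix='1' (no match yet)
Bit 24: prefix='10' (no match yet)
Bit 25: prefix='100' (no match yet)
Bit 26: prefix='1001' -> emit 'm', reset

Answer: mcmchmjm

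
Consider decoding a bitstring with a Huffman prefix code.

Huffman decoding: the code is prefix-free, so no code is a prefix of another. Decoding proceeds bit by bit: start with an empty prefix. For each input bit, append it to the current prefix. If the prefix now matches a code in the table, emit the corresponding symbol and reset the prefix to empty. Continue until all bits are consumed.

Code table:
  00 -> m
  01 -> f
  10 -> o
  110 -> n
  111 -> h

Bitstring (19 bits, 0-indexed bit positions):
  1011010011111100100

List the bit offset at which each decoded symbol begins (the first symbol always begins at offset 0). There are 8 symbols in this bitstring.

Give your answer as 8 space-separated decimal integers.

Bit 0: prefix='1' (no match yet)
Bit 1: prefix='10' -> emit 'o', reset
Bit 2: prefix='1' (no match yet)
Bit 3: prefix='11' (no match yet)
Bit 4: prefix='110' -> emit 'n', reset
Bit 5: prefix='1' (no match yet)
Bit 6: prefix='10' -> emit 'o', reset
Bit 7: prefix='0' (no match yet)
Bit 8: prefix='01' -> emit 'f', reset
Bit 9: prefix='1' (no match yet)
Bit 10: prefix='11' (no match yet)
Bit 11: prefix='111' -> emit 'h', reset
Bit 12: prefix='1' (no match yet)
Bit 13: prefix='11' (no match yet)
Bit 14: prefix='110' -> emit 'n', reset
Bit 15: prefix='0' (no match yet)
Bit 16: prefix='01' -> emit 'f', reset
Bit 17: prefix='0' (no match yet)
Bit 18: prefix='00' -> emit 'm', reset

Answer: 0 2 5 7 9 12 15 17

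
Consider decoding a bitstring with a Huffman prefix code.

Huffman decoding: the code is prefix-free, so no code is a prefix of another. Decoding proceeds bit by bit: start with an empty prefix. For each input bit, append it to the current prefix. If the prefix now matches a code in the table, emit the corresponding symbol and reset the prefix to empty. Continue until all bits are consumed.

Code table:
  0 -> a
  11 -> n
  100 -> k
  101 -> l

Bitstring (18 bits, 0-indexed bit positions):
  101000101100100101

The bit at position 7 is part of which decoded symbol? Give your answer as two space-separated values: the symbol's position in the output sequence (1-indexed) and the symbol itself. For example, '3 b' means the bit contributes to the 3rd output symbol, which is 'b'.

Bit 0: prefix='1' (no match yet)
Bit 1: prefix='10' (no match yet)
Bit 2: prefix='101' -> emit 'l', reset
Bit 3: prefix='0' -> emit 'a', reset
Bit 4: prefix='0' -> emit 'a', reset
Bit 5: prefix='0' -> emit 'a', reset
Bit 6: prefix='1' (no match yet)
Bit 7: prefix='10' (no match yet)
Bit 8: prefix='101' -> emit 'l', reset
Bit 9: prefix='1' (no match yet)
Bit 10: prefix='10' (no match yet)
Bit 11: prefix='100' -> emit 'k', reset

Answer: 5 l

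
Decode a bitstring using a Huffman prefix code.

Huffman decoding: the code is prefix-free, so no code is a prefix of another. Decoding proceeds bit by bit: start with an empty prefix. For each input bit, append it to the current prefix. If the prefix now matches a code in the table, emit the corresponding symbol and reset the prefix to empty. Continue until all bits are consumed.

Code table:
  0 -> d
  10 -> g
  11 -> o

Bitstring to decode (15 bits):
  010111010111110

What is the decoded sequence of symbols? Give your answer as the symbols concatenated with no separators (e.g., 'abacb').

Bit 0: prefix='0' -> emit 'd', reset
Bit 1: prefix='1' (no match yet)
Bit 2: prefix='10' -> emit 'g', reset
Bit 3: prefix='1' (no match yet)
Bit 4: prefix='11' -> emit 'o', reset
Bit 5: prefix='1' (no match yet)
Bit 6: prefix='10' -> emit 'g', reset
Bit 7: prefix='1' (no match yet)
Bit 8: prefix='10' -> emit 'g', reset
Bit 9: prefix='1' (no match yet)
Bit 10: prefix='11' -> emit 'o', reset
Bit 11: prefix='1' (no match yet)
Bit 12: prefix='11' -> emit 'o', reset
Bit 13: prefix='1' (no match yet)
Bit 14: prefix='10' -> emit 'g', reset

Answer: dgoggoog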